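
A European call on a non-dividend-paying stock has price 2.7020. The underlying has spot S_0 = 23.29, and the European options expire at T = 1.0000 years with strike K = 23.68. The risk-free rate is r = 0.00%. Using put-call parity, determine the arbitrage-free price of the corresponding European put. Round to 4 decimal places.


Answer: Put price = 3.0920

Derivation:
Put-call parity: C - P = S_0 * exp(-qT) - K * exp(-rT).
S_0 * exp(-qT) = 23.2900 * 1.00000000 = 23.29000000
K * exp(-rT) = 23.6800 * 1.00000000 = 23.68000000
P = C - S*exp(-qT) + K*exp(-rT)
P = 2.7020 - 23.29000000 + 23.68000000 = 3.0920


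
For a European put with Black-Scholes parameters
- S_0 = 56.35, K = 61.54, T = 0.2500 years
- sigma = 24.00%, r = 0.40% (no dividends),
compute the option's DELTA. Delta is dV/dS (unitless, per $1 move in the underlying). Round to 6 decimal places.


d1 = -0.6658760784; d2 = -0.7858760784
phi(d1) = 0.3196163179; exp(-qT) = 1.0000000000; exp(-rT) = 0.9990004998
N(-d1) = 0.7472548441
Delta = -exp(-qT) * N(-d1) = -1.0000000000 * 0.7472548441 = -0.747255

Answer: Delta = -0.747255


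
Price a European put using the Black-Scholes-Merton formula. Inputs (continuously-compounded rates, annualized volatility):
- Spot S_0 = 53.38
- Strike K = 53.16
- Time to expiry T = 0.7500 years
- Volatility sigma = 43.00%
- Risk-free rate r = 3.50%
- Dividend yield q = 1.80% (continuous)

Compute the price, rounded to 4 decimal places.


d1 = (ln(S/K) + (r - q + 0.5*sigma^2) * T) / (sigma * sqrt(T)) = 0.23152393
d2 = d1 - sigma * sqrt(T) = -0.14086699
exp(-rT) = 0.97409154; exp(-qT) = 0.98659072
P = K * exp(-rT) * N(-d2) - S_0 * exp(-qT) * N(-d1)
N(-d1) = 0.40845390; N(-d2) = 0.55601249
P = 53.1600 * 0.97409154 * 0.55601249 - 53.3800 * 0.98659072 * 0.40845390 = 7.2809

Answer: Price = 7.2809


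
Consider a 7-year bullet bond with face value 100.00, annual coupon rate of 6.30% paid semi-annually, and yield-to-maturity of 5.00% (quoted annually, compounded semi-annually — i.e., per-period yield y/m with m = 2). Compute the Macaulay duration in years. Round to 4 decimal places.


Coupon per period c = face * coupon_rate / m = 3.150000
Periods per year m = 2; per-period yield y/m = 0.025000
Number of cashflows N = 14
Cashflows (t years, CF_t, discount factor 1/(1+y/m)^(m*t), PV):
  t = 0.5000: CF_t = 3.150000, DF = 0.975610, PV = 3.073171
  t = 1.0000: CF_t = 3.150000, DF = 0.951814, PV = 2.998215
  t = 1.5000: CF_t = 3.150000, DF = 0.928599, PV = 2.925088
  t = 2.0000: CF_t = 3.150000, DF = 0.905951, PV = 2.853745
  t = 2.5000: CF_t = 3.150000, DF = 0.883854, PV = 2.784141
  t = 3.0000: CF_t = 3.150000, DF = 0.862297, PV = 2.716235
  t = 3.5000: CF_t = 3.150000, DF = 0.841265, PV = 2.649985
  t = 4.0000: CF_t = 3.150000, DF = 0.820747, PV = 2.585352
  t = 4.5000: CF_t = 3.150000, DF = 0.800728, PV = 2.522294
  t = 5.0000: CF_t = 3.150000, DF = 0.781198, PV = 2.460775
  t = 5.5000: CF_t = 3.150000, DF = 0.762145, PV = 2.400756
  t = 6.0000: CF_t = 3.150000, DF = 0.743556, PV = 2.342201
  t = 6.5000: CF_t = 3.150000, DF = 0.725420, PV = 2.285074
  t = 7.0000: CF_t = 103.150000, DF = 0.707727, PV = 73.002060
Price P = sum_t PV_t = 107.599093
Macaulay numerator sum_t t * PV_t:
  t * PV_t at t = 0.5000: 1.536585
  t * PV_t at t = 1.0000: 2.998215
  t * PV_t at t = 1.5000: 4.387632
  t * PV_t at t = 2.0000: 5.707489
  t * PV_t at t = 2.5000: 6.960353
  t * PV_t at t = 3.0000: 8.148705
  t * PV_t at t = 3.5000: 9.274949
  t * PV_t at t = 4.0000: 10.341407
  t * PV_t at t = 4.5000: 11.350325
  t * PV_t at t = 5.0000: 12.303875
  t * PV_t at t = 5.5000: 13.204158
  t * PV_t at t = 6.0000: 14.053206
  t * PV_t at t = 6.5000: 14.852982
  t * PV_t at t = 7.0000: 511.014422
Macaulay duration D = (sum_t t * PV_t) / P = 626.134304 / 107.599093 = 5.819141

Answer: Macaulay duration = 5.8191 years


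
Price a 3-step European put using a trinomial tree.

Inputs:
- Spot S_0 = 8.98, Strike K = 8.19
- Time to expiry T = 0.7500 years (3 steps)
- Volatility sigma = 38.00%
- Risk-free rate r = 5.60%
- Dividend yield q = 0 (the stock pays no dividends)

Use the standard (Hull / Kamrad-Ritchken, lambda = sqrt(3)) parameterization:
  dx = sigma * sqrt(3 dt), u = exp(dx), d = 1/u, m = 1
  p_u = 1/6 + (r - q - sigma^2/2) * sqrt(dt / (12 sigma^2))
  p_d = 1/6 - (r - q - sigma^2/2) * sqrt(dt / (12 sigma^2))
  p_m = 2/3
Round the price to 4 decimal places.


Answer: Price = V(0,0) = 0.6324

Derivation:
dt = T/N = 0.250000; dx = sigma*sqrt(3*dt) = 0.329090
u = exp(dx) = 1.389702; d = 1/u = 0.719579
p_u = 0.160513, p_m = 0.666667, p_d = 0.172820
Discount per step: exp(-r*dt) = 0.986098
Stock lattice S(k, j) with j the centered position index:
  k=0: S(0,+0) = 8.9800
  k=1: S(1,-1) = 6.4618; S(1,+0) = 8.9800; S(1,+1) = 12.4795
  k=2: S(2,-2) = 4.6498; S(2,-1) = 6.4618; S(2,+0) = 8.9800; S(2,+1) = 12.4795; S(2,+2) = 17.3428
  k=3: S(3,-3) = 3.3459; S(3,-2) = 4.6498; S(3,-1) = 6.4618; S(3,+0) = 8.9800; S(3,+1) = 12.4795; S(3,+2) = 17.3428; S(3,+3) = 24.1014
Terminal payoffs V(N, j) = max(K - S_T, 0):
  V(3,-3) = 4.844116; V(3,-2) = 3.540217; V(3,-1) = 1.728185; V(3,+0) = 0.000000; V(3,+1) = 0.000000; V(3,+2) = 0.000000; V(3,+3) = 0.000000
Backward induction: V(k, j) = exp(-r*dt) * [p_u * V(k+1, j+1) + p_m * V(k+1, j) + p_d * V(k+1, j-1)]
  V(2,-2) = exp(-r*dt) * [p_u*1.728185 + p_m*3.540217 + p_d*4.844116] = 3.426395
  V(2,-1) = exp(-r*dt) * [p_u*0.000000 + p_m*1.728185 + p_d*3.540217] = 1.739421
  V(2,+0) = exp(-r*dt) * [p_u*0.000000 + p_m*0.000000 + p_d*1.728185] = 0.294513
  V(2,+1) = exp(-r*dt) * [p_u*0.000000 + p_m*0.000000 + p_d*0.000000] = 0.000000
  V(2,+2) = exp(-r*dt) * [p_u*0.000000 + p_m*0.000000 + p_d*0.000000] = 0.000000
  V(1,-1) = exp(-r*dt) * [p_u*0.294513 + p_m*1.739421 + p_d*3.426395] = 1.774025
  V(1,+0) = exp(-r*dt) * [p_u*0.000000 + p_m*0.294513 + p_d*1.739421] = 0.490040
  V(1,+1) = exp(-r*dt) * [p_u*0.000000 + p_m*0.000000 + p_d*0.294513] = 0.050190
  V(0,+0) = exp(-r*dt) * [p_u*0.050190 + p_m*0.490040 + p_d*1.774025] = 0.632420


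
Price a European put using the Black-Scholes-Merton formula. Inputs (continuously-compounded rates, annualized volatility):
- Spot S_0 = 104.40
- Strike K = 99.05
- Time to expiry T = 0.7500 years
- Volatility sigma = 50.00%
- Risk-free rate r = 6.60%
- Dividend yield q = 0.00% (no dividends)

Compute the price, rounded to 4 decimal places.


Answer: Price = 12.4229

Derivation:
d1 = (ln(S/K) + (r - q + 0.5*sigma^2) * T) / (sigma * sqrt(T)) = 0.45230752
d2 = d1 - sigma * sqrt(T) = 0.01929482
exp(-rT) = 0.95170516; exp(-qT) = 1.00000000
P = K * exp(-rT) * N(-d2) - S_0 * exp(-qT) * N(-d1)
N(-d1) = 0.32552373; N(-d2) = 0.49230296
P = 99.0500 * 0.95170516 * 0.49230296 - 104.4000 * 1.00000000 * 0.32552373 = 12.4229


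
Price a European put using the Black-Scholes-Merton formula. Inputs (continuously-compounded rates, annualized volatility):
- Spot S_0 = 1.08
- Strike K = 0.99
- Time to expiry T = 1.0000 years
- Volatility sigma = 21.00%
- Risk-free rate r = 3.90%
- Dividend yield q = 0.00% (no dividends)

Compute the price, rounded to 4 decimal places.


Answer: Price = 0.0358

Derivation:
d1 = (ln(S/K) + (r - q + 0.5*sigma^2) * T) / (sigma * sqrt(T)) = 0.70505418
d2 = d1 - sigma * sqrt(T) = 0.49505418
exp(-rT) = 0.96175071; exp(-qT) = 1.00000000
P = K * exp(-rT) * N(-d2) - S_0 * exp(-qT) * N(-d1)
N(-d1) = 0.24038826; N(-d2) = 0.31028094
P = 0.9900 * 0.96175071 * 0.31028094 - 1.0800 * 1.00000000 * 0.24038826 = 0.0358


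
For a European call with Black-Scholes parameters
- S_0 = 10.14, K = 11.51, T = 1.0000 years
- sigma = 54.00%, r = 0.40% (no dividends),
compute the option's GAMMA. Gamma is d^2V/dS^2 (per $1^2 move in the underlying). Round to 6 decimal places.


Answer: Gamma = 0.072792

Derivation:
d1 = 0.0427255101; d2 = -0.4972744899
phi(d1) = 0.3985783181; exp(-qT) = 1.0000000000; exp(-rT) = 0.9960079893
Gamma = exp(-qT) * phi(d1) / (S * sigma * sqrt(T)) = 1.0000000000 * 0.3985783181 / (10.1400 * 0.5400 * 1.0000000000) = 0.072792


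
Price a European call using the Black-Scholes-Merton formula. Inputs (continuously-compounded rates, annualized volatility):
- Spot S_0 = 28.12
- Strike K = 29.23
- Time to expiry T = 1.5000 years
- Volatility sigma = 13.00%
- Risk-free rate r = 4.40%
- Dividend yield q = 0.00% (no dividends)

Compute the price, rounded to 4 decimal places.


d1 = (ln(S/K) + (r - q + 0.5*sigma^2) * T) / (sigma * sqrt(T)) = 0.25098155
d2 = d1 - sigma * sqrt(T) = 0.09176472
exp(-rT) = 0.93613086; exp(-qT) = 1.00000000
C = S_0 * exp(-qT) * N(d1) - K * exp(-rT) * N(d2)
N(d1) = 0.59908581; N(d2) = 0.53655751
C = 28.1200 * 1.00000000 * 0.59908581 - 29.2300 * 0.93613086 * 0.53655751 = 2.1644

Answer: Price = 2.1644


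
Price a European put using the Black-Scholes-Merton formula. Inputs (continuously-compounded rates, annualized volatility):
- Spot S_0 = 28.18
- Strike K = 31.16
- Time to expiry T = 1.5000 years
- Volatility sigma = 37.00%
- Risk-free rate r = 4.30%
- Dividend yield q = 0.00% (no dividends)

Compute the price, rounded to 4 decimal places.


Answer: Price = 5.6766

Derivation:
d1 = (ln(S/K) + (r - q + 0.5*sigma^2) * T) / (sigma * sqrt(T)) = 0.14708477
d2 = d1 - sigma * sqrt(T) = -0.30607084
exp(-rT) = 0.93753611; exp(-qT) = 1.00000000
P = K * exp(-rT) * N(-d2) - S_0 * exp(-qT) * N(-d1)
N(-d1) = 0.44153256; N(-d2) = 0.62022464
P = 31.1600 * 0.93753611 * 0.62022464 - 28.1800 * 1.00000000 * 0.44153256 = 5.6766


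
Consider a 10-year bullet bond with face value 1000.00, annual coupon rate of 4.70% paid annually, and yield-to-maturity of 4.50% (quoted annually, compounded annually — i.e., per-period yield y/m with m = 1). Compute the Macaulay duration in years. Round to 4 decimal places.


Answer: Macaulay duration = 8.2200 years

Derivation:
Coupon per period c = face * coupon_rate / m = 47.000000
Periods per year m = 1; per-period yield y/m = 0.045000
Number of cashflows N = 10
Cashflows (t years, CF_t, discount factor 1/(1+y/m)^(m*t), PV):
  t = 1.0000: CF_t = 47.000000, DF = 0.956938, PV = 44.976077
  t = 2.0000: CF_t = 47.000000, DF = 0.915730, PV = 43.039308
  t = 3.0000: CF_t = 47.000000, DF = 0.876297, PV = 41.185940
  t = 4.0000: CF_t = 47.000000, DF = 0.838561, PV = 39.412383
  t = 5.0000: CF_t = 47.000000, DF = 0.802451, PV = 37.715199
  t = 6.0000: CF_t = 47.000000, DF = 0.767896, PV = 36.091100
  t = 7.0000: CF_t = 47.000000, DF = 0.734828, PV = 34.536938
  t = 8.0000: CF_t = 47.000000, DF = 0.703185, PV = 33.049701
  t = 9.0000: CF_t = 47.000000, DF = 0.672904, PV = 31.626508
  t = 10.0000: CF_t = 1047.000000, DF = 0.643928, PV = 674.192283
Price P = sum_t PV_t = 1015.825436
Macaulay numerator sum_t t * PV_t:
  t * PV_t at t = 1.0000: 44.976077
  t * PV_t at t = 2.0000: 86.078615
  t * PV_t at t = 3.0000: 123.557821
  t * PV_t at t = 4.0000: 157.649533
  t * PV_t at t = 5.0000: 188.575996
  t * PV_t at t = 6.0000: 216.546598
  t * PV_t at t = 7.0000: 241.758563
  t * PV_t at t = 8.0000: 264.397608
  t * PV_t at t = 9.0000: 284.638573
  t * PV_t at t = 10.0000: 6741.922831
Macaulay duration D = (sum_t t * PV_t) / P = 8350.102214 / 1015.825436 = 8.220017


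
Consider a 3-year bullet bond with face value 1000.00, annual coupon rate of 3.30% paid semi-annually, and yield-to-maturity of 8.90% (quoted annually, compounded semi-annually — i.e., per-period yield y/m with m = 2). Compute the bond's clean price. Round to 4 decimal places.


Answer: Price = 855.3463

Derivation:
Coupon per period c = face * coupon_rate / m = 16.500000
Periods per year m = 2; per-period yield y/m = 0.044500
Number of cashflows N = 6
Cashflows (t years, CF_t, discount factor 1/(1+y/m)^(m*t), PV):
  t = 0.5000: CF_t = 16.500000, DF = 0.957396, PV = 15.797032
  t = 1.0000: CF_t = 16.500000, DF = 0.916607, PV = 15.124013
  t = 1.5000: CF_t = 16.500000, DF = 0.877556, PV = 14.479668
  t = 2.0000: CF_t = 16.500000, DF = 0.840168, PV = 13.862775
  t = 2.5000: CF_t = 16.500000, DF = 0.804374, PV = 13.272163
  t = 3.0000: CF_t = 1016.500000, DF = 0.770104, PV = 782.810635
Price P = sum_t PV_t = 855.346287


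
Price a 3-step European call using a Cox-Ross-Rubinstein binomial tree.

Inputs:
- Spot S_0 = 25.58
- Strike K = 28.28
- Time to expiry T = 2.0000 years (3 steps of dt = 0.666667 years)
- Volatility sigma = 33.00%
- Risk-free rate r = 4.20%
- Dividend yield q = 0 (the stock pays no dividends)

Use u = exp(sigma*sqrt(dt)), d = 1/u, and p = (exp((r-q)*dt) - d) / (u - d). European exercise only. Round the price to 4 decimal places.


dt = T/N = 0.666667
u = exp(sigma*sqrt(dt)) = 1.309236; d = 1/u = 0.763804
p = (exp((r-q)*dt) - d) / (u - d) = 0.485105
Discount per step: exp(-r*dt) = 0.972388
Stock lattice S(k, i) with i counting down-moves:
  k=0: S(0,0) = 25.5800
  k=1: S(1,0) = 33.4903; S(1,1) = 19.5381
  k=2: S(2,0) = 43.8467; S(2,1) = 25.5800; S(2,2) = 14.9233
  k=3: S(3,0) = 57.4056; S(3,1) = 33.4903; S(3,2) = 19.5381; S(3,3) = 11.3985
Terminal payoffs V(N, i) = max(S_T - K, 0):
  V(3,0) = 29.125632; V(3,1) = 5.210261; V(3,2) = 0.000000; V(3,3) = 0.000000
Backward induction: V(k, i) = exp(-r*dt) * [p * V(k+1, i) + (1-p) * V(k+1, i+1)].
  V(2,0) = exp(-r*dt) * [p*29.125632 + (1-p)*5.210261] = 16.347517
  V(2,1) = exp(-r*dt) * [p*5.210261 + (1-p)*0.000000] = 2.457732
  V(2,2) = exp(-r*dt) * [p*0.000000 + (1-p)*0.000000] = 0.000000
  V(1,0) = exp(-r*dt) * [p*16.347517 + (1-p)*2.457732] = 8.941820
  V(1,1) = exp(-r*dt) * [p*2.457732 + (1-p)*0.000000] = 1.159337
  V(0,0) = exp(-r*dt) * [p*8.941820 + (1-p)*1.159337] = 4.798401

Answer: Price = V(0,0) = 4.7984


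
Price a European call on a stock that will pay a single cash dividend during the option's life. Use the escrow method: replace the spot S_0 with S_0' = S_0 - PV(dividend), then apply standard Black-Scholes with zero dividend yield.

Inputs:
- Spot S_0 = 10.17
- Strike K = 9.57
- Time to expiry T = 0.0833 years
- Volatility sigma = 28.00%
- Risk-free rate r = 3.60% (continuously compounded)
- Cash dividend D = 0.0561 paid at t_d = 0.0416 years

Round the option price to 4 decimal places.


Answer: Price = 0.6820

Derivation:
PV(D) = D * exp(-r * t_d) = 0.0561 * 0.99850352 = 0.05601605
S_0' = S_0 - PV(D) = 10.1700 - 0.05601605 = 10.11398395
d1 = (ln(S_0'/K) + (r + sigma^2/2)*T) / (sigma*sqrt(T)) = 0.76163574
d2 = d1 - sigma*sqrt(T) = 0.68082287
exp(-rT) = 0.99700569
N(d1) = 0.77686128; N(d2) = 0.75200821
C = S_0' * N(d1) - K * exp(-rT) * N(d2) = 10.11398395 * 0.77686128 - 9.5700 * 0.99700569 * 0.75200821 = 0.6820


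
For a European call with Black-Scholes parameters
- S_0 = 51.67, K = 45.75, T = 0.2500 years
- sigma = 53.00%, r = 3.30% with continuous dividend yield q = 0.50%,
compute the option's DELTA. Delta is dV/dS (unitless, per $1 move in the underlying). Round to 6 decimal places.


d1 = 0.6181058512; d2 = 0.3531058512
phi(d1) = 0.3295701811; exp(-qT) = 0.9987507809; exp(-rT) = 0.9917839379
N(d1) = 0.7317472172
Delta = exp(-qT) * N(d1) = 0.9987507809 * 0.7317472172 = 0.730833

Answer: Delta = 0.730833


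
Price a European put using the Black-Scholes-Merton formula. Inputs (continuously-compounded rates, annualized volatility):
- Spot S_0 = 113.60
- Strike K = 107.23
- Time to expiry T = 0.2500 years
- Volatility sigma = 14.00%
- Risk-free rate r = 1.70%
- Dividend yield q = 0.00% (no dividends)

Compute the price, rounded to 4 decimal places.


d1 = (ln(S/K) + (r - q + 0.5*sigma^2) * T) / (sigma * sqrt(T)) = 0.92010637
d2 = d1 - sigma * sqrt(T) = 0.85010637
exp(-rT) = 0.99575902; exp(-qT) = 1.00000000
P = K * exp(-rT) * N(-d2) - S_0 * exp(-qT) * N(-d1)
N(-d1) = 0.17875859; N(-d2) = 0.19763297
P = 107.2300 * 0.99575902 * 0.19763297 - 113.6000 * 1.00000000 * 0.17875859 = 0.7953

Answer: Price = 0.7953


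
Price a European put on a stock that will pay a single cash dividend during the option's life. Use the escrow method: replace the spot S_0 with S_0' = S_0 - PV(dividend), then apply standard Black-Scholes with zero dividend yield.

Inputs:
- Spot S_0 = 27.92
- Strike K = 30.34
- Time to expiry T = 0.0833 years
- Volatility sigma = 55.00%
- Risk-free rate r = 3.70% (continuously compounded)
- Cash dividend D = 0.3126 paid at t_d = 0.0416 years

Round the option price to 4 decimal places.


Answer: Price = 3.4430

Derivation:
PV(D) = D * exp(-r * t_d) = 0.3126 * 0.99846198 = 0.31211922
S_0' = S_0 - PV(D) = 27.9200 - 0.31211922 = 27.60788078
d1 = (ln(S_0'/K) + (r + sigma^2/2)*T) / (sigma*sqrt(T)) = -0.49568285
d2 = d1 - sigma*sqrt(T) = -0.65442242
exp(-rT) = 0.99692264
N(-d1) = 0.68994091; N(-d2) = 0.74358015
P = K * exp(-rT) * N(-d2) - S_0' * N(-d1) = 30.3400 * 0.99692264 * 0.74358015 - 27.60788078 * 0.68994091 = 3.4430


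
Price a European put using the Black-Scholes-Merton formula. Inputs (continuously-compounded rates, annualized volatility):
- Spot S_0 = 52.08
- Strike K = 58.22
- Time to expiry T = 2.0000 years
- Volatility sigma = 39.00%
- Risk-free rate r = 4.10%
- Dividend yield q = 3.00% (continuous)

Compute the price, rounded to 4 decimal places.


d1 = (ln(S/K) + (r - q + 0.5*sigma^2) * T) / (sigma * sqrt(T)) = 0.11359409
d2 = d1 - sigma * sqrt(T) = -0.43794920
exp(-rT) = 0.92127196; exp(-qT) = 0.94176453
P = K * exp(-rT) * N(-d2) - S_0 * exp(-qT) * N(-d1)
N(-d1) = 0.45477979; N(-d2) = 0.66928844
P = 58.2200 * 0.92127196 * 0.66928844 - 52.0800 * 0.94176453 * 0.45477979 = 13.5926

Answer: Price = 13.5926


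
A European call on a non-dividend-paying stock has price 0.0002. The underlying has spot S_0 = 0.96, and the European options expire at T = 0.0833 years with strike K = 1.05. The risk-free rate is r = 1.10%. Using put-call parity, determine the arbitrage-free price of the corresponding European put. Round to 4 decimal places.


Answer: Put price = 0.0892

Derivation:
Put-call parity: C - P = S_0 * exp(-qT) - K * exp(-rT).
S_0 * exp(-qT) = 0.9600 * 1.00000000 = 0.96000000
K * exp(-rT) = 1.0500 * 0.99908412 = 1.04903833
P = C - S*exp(-qT) + K*exp(-rT)
P = 0.0002 - 0.96000000 + 1.04903833 = 0.0892


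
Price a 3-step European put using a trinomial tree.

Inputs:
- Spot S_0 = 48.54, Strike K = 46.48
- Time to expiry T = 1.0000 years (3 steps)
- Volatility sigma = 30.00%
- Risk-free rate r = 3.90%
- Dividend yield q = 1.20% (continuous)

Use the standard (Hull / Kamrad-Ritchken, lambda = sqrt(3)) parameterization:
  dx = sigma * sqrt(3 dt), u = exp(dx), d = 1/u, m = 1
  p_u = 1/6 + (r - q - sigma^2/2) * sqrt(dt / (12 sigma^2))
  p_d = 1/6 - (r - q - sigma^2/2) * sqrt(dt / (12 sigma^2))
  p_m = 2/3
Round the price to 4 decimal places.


Answer: Price = V(0,0) = 3.8648

Derivation:
dt = T/N = 0.333333; dx = sigma*sqrt(3*dt) = 0.300000
u = exp(dx) = 1.349859; d = 1/u = 0.740818
p_u = 0.156667, p_m = 0.666667, p_d = 0.176667
Discount per step: exp(-r*dt) = 0.987084
Stock lattice S(k, j) with j the centered position index:
  k=0: S(0,+0) = 48.5400
  k=1: S(1,-1) = 35.9593; S(1,+0) = 48.5400; S(1,+1) = 65.5221
  k=2: S(2,-2) = 26.6393; S(2,-1) = 35.9593; S(2,+0) = 48.5400; S(2,+1) = 65.5221; S(2,+2) = 88.4456
  k=3: S(3,-3) = 19.7349; S(3,-2) = 26.6393; S(3,-1) = 35.9593; S(3,+0) = 48.5400; S(3,+1) = 65.5221; S(3,+2) = 88.4456; S(3,+3) = 119.3891
Terminal payoffs V(N, j) = max(K - S_T, 0):
  V(3,-3) = 26.745109; V(3,-2) = 19.840683; V(3,-1) = 10.520684; V(3,+0) = 0.000000; V(3,+1) = 0.000000; V(3,+2) = 0.000000; V(3,+3) = 0.000000
Backward induction: V(k, j) = exp(-r*dt) * [p_u * V(k+1, j+1) + p_m * V(k+1, j) + p_d * V(k+1, j-1)]
  V(2,-2) = exp(-r*dt) * [p_u*10.520684 + p_m*19.840683 + p_d*26.745109] = 19.347177
  V(2,-1) = exp(-r*dt) * [p_u*0.000000 + p_m*10.520684 + p_d*19.840683] = 10.383115
  V(2,+0) = exp(-r*dt) * [p_u*0.000000 + p_m*0.000000 + p_d*10.520684] = 1.834648
  V(2,+1) = exp(-r*dt) * [p_u*0.000000 + p_m*0.000000 + p_d*0.000000] = 0.000000
  V(2,+2) = exp(-r*dt) * [p_u*0.000000 + p_m*0.000000 + p_d*0.000000] = 0.000000
  V(1,-1) = exp(-r*dt) * [p_u*1.834648 + p_m*10.383115 + p_d*19.347177] = 10.490242
  V(1,+0) = exp(-r*dt) * [p_u*0.000000 + p_m*1.834648 + p_d*10.383115] = 3.017959
  V(1,+1) = exp(-r*dt) * [p_u*0.000000 + p_m*0.000000 + p_d*1.834648] = 0.319935
  V(0,+0) = exp(-r*dt) * [p_u*0.319935 + p_m*3.017959 + p_d*10.490242] = 3.864802


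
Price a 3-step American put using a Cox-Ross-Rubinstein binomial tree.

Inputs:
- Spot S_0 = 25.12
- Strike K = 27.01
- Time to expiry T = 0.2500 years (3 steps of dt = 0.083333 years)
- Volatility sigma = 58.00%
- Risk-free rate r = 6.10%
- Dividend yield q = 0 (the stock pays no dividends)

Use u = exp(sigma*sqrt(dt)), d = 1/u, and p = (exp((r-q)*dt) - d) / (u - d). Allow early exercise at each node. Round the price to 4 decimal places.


dt = T/N = 0.083333
u = exp(sigma*sqrt(dt)) = 1.182264; d = 1/u = 0.845834
p = (exp((r-q)*dt) - d) / (u - d) = 0.473388
Discount per step: exp(-r*dt) = 0.994930
Stock lattice S(k, i) with i counting down-moves:
  k=0: S(0,0) = 25.1200
  k=1: S(1,0) = 29.6985; S(1,1) = 21.2474
  k=2: S(2,0) = 35.1115; S(2,1) = 25.1200; S(2,2) = 17.9718
  k=3: S(3,0) = 41.5110; S(3,1) = 29.6985; S(3,2) = 21.2474; S(3,3) = 15.2011
Terminal payoffs V(N, i) = max(K - S_T, 0):
  V(3,0) = 0.000000; V(3,1) = 0.000000; V(3,2) = 5.762638; V(3,3) = 11.808872
Backward induction: V(k, i) = exp(-r*dt) * [p * V(k+1, i) + (1-p) * V(k+1, i+1)]; then take max(V_cont, immediate exercise) for American.
  V(2,0) = exp(-r*dt) * [p*0.000000 + (1-p)*0.000000] = 0.000000; exercise = 0.000000; V(2,0) = max -> 0.000000
  V(2,1) = exp(-r*dt) * [p*0.000000 + (1-p)*5.762638] = 3.019289; exercise = 1.890000; V(2,1) = max -> 3.019289
  V(2,2) = exp(-r*dt) * [p*5.762638 + (1-p)*11.808872] = 8.901296; exercise = 9.038248; V(2,2) = max -> 9.038248
  V(1,0) = exp(-r*dt) * [p*0.000000 + (1-p)*3.019289] = 1.581932; exercise = 0.000000; V(1,0) = max -> 1.581932
  V(1,1) = exp(-r*dt) * [p*3.019289 + (1-p)*9.038248] = 6.157566; exercise = 5.762638; V(1,1) = max -> 6.157566
  V(0,0) = exp(-r*dt) * [p*1.581932 + (1-p)*6.157566] = 3.971279; exercise = 1.890000; V(0,0) = max -> 3.971279

Answer: Price = V(0,0) = 3.9713


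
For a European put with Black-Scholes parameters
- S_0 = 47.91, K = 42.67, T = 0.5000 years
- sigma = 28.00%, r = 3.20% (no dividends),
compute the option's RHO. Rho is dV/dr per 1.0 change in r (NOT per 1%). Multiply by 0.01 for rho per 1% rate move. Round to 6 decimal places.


Answer: Rho = -5.992616

Derivation:
d1 = 0.7648276739; d2 = 0.5668377751
phi(d1) = 0.2977743725; exp(-qT) = 1.0000000000; exp(-rT) = 0.9841273201
N(-d2) = 0.2854122016
Rho = -K*T*exp(-rT)*N(-d2) = -42.6700 * 0.5000 * 0.9841273201 * 0.2854122016 = -5.992616


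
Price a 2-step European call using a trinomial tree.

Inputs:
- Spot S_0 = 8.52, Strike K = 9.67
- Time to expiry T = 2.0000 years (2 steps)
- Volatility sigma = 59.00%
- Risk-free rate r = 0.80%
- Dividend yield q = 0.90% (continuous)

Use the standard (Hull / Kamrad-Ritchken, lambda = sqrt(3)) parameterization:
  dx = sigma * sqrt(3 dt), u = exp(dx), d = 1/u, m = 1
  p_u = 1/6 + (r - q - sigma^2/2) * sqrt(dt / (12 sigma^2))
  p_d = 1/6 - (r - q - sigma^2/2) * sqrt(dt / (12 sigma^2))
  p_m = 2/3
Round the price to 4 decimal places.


Answer: Price = V(0,0) = 1.8511

Derivation:
dt = T/N = 1.000000; dx = sigma*sqrt(3*dt) = 1.021910
u = exp(dx) = 2.778497; d = 1/u = 0.359907
p_u = 0.081018, p_m = 0.666667, p_d = 0.252315
Discount per step: exp(-r*dt) = 0.992032
Stock lattice S(k, j) with j the centered position index:
  k=0: S(0,+0) = 8.5200
  k=1: S(1,-1) = 3.0664; S(1,+0) = 8.5200; S(1,+1) = 23.6728
  k=2: S(2,-2) = 1.1036; S(2,-1) = 3.0664; S(2,+0) = 8.5200; S(2,+1) = 23.6728; S(2,+2) = 65.7748
Terminal payoffs V(N, j) = max(S_T - K, 0):
  V(2,-2) = 0.000000; V(2,-1) = 0.000000; V(2,+0) = 0.000000; V(2,+1) = 14.002791; V(2,+2) = 56.104768
Backward induction: V(k, j) = exp(-r*dt) * [p_u * V(k+1, j+1) + p_m * V(k+1, j) + p_d * V(k+1, j-1)]
  V(1,-1) = exp(-r*dt) * [p_u*0.000000 + p_m*0.000000 + p_d*0.000000] = 0.000000
  V(1,+0) = exp(-r*dt) * [p_u*14.002791 + p_m*0.000000 + p_d*0.000000] = 1.125442
  V(1,+1) = exp(-r*dt) * [p_u*56.104768 + p_m*14.002791 + p_d*0.000000] = 13.770100
  V(0,+0) = exp(-r*dt) * [p_u*13.770100 + p_m*1.125442 + p_d*0.000000] = 1.851056


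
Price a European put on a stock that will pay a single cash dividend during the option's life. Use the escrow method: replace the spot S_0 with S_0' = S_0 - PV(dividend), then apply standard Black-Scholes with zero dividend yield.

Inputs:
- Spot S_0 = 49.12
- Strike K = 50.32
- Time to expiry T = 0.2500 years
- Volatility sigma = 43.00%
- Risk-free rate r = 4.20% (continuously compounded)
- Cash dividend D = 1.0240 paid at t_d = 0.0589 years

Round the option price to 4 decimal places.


PV(D) = D * exp(-r * t_d) = 1.0240 * 0.99752926 = 1.02146996
S_0' = S_0 - PV(D) = 49.1200 - 1.02146996 = 48.09853004
d1 = (ln(S_0'/K) + (r + sigma^2/2)*T) / (sigma*sqrt(T)) = -0.05366742
d2 = d1 - sigma*sqrt(T) = -0.26866742
exp(-rT) = 0.98955493
N(-d1) = 0.52139993; N(-d2) = 0.60590719
P = K * exp(-rT) * N(-d2) - S_0' * N(-d1) = 50.3200 * 0.98955493 * 0.60590719 - 48.09853004 * 0.52139993 = 5.0922

Answer: Price = 5.0922


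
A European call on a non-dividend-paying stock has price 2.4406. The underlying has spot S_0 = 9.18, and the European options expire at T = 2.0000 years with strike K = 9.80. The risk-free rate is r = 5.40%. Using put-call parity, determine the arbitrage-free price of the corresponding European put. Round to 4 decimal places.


Put-call parity: C - P = S_0 * exp(-qT) - K * exp(-rT).
S_0 * exp(-qT) = 9.1800 * 1.00000000 = 9.18000000
K * exp(-rT) = 9.8000 * 0.89762760 = 8.79675045
P = C - S*exp(-qT) + K*exp(-rT)
P = 2.4406 - 9.18000000 + 8.79675045 = 2.0574

Answer: Put price = 2.0574


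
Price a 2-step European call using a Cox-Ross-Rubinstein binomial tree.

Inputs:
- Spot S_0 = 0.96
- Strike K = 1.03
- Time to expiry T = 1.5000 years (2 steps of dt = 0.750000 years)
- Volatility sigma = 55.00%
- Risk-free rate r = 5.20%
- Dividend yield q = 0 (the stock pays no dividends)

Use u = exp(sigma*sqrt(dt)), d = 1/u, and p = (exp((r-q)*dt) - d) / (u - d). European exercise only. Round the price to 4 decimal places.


dt = T/N = 0.750000
u = exp(sigma*sqrt(dt)) = 1.610128; d = 1/u = 0.621068
p = (exp((r-q)*dt) - d) / (u - d) = 0.423333
Discount per step: exp(-r*dt) = 0.961751
Stock lattice S(k, i) with i counting down-moves:
  k=0: S(0,0) = 0.9600
  k=1: S(1,0) = 1.5457; S(1,1) = 0.5962
  k=2: S(2,0) = 2.4888; S(2,1) = 0.9600; S(2,2) = 0.3703
Terminal payoffs V(N, i) = max(S_T - K, 0):
  V(2,0) = 1.458813; V(2,1) = 0.000000; V(2,2) = 0.000000
Backward induction: V(k, i) = exp(-r*dt) * [p * V(k+1, i) + (1-p) * V(k+1, i+1)].
  V(1,0) = exp(-r*dt) * [p*1.458813 + (1-p)*0.000000] = 0.593943
  V(1,1) = exp(-r*dt) * [p*0.000000 + (1-p)*0.000000] = 0.000000
  V(0,0) = exp(-r*dt) * [p*0.593943 + (1-p)*0.000000] = 0.241819

Answer: Price = V(0,0) = 0.2418


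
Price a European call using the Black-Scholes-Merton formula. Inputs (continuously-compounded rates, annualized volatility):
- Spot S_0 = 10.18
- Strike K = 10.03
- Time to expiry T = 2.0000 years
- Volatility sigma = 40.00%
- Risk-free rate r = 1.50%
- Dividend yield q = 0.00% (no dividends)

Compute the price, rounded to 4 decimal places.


Answer: Price = 2.4474

Derivation:
d1 = (ln(S/K) + (r - q + 0.5*sigma^2) * T) / (sigma * sqrt(T)) = 0.36211718
d2 = d1 - sigma * sqrt(T) = -0.20356825
exp(-rT) = 0.97044553; exp(-qT) = 1.00000000
C = S_0 * exp(-qT) * N(d1) - K * exp(-rT) * N(d2)
N(d1) = 0.64136777; N(d2) = 0.41934545
C = 10.1800 * 1.00000000 * 0.64136777 - 10.0300 * 0.97044553 * 0.41934545 = 2.4474


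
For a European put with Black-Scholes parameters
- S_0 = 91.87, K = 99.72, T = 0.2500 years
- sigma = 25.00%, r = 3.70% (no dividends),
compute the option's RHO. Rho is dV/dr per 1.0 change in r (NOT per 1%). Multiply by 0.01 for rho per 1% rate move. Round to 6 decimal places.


d1 = -0.5194337950; d2 = -0.6444337950
phi(d1) = 0.3485950775; exp(-qT) = 1.0000000000; exp(-rT) = 0.9907926496
N(-d2) = 0.7403529121
Rho = -K*T*exp(-rT)*N(-d2) = -99.7200 * 0.2500 * 0.9907926496 * 0.7403529121 = -18.287058

Answer: Rho = -18.287058


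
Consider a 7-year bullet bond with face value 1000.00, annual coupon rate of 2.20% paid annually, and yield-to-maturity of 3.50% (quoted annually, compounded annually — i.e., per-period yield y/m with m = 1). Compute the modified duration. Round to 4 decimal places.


Answer: Modified duration = 6.3203

Derivation:
Coupon per period c = face * coupon_rate / m = 22.000000
Periods per year m = 1; per-period yield y/m = 0.035000
Number of cashflows N = 7
Cashflows (t years, CF_t, discount factor 1/(1+y/m)^(m*t), PV):
  t = 1.0000: CF_t = 22.000000, DF = 0.966184, PV = 21.256039
  t = 2.0000: CF_t = 22.000000, DF = 0.933511, PV = 20.537235
  t = 3.0000: CF_t = 22.000000, DF = 0.901943, PV = 19.842740
  t = 4.0000: CF_t = 22.000000, DF = 0.871442, PV = 19.171729
  t = 5.0000: CF_t = 22.000000, DF = 0.841973, PV = 18.523410
  t = 6.0000: CF_t = 22.000000, DF = 0.813501, PV = 17.897014
  t = 7.0000: CF_t = 1022.000000, DF = 0.785991, PV = 803.282762
Price P = sum_t PV_t = 920.510928
First compute Macaulay numerator sum_t t * PV_t:
  t * PV_t at t = 1.0000: 21.256039
  t * PV_t at t = 2.0000: 41.074471
  t * PV_t at t = 3.0000: 59.528219
  t * PV_t at t = 4.0000: 76.686916
  t * PV_t at t = 5.0000: 92.617048
  t * PV_t at t = 6.0000: 107.382085
  t * PV_t at t = 7.0000: 5622.979333
Macaulay duration D = 6021.524110 / 920.510928 = 6.541502
Modified duration = D / (1 + y/m) = 6.541502 / (1 + 0.035000) = 6.320292


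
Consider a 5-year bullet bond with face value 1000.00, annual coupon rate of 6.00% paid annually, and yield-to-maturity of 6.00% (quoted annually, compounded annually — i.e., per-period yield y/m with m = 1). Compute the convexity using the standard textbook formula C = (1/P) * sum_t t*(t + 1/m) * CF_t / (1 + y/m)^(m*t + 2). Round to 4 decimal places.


Answer: Convexity = 22.9187

Derivation:
Coupon per period c = face * coupon_rate / m = 60.000000
Periods per year m = 1; per-period yield y/m = 0.060000
Number of cashflows N = 5
Cashflows (t years, CF_t, discount factor 1/(1+y/m)^(m*t), PV):
  t = 1.0000: CF_t = 60.000000, DF = 0.943396, PV = 56.603774
  t = 2.0000: CF_t = 60.000000, DF = 0.889996, PV = 53.399786
  t = 3.0000: CF_t = 60.000000, DF = 0.839619, PV = 50.377157
  t = 4.0000: CF_t = 60.000000, DF = 0.792094, PV = 47.525620
  t = 5.0000: CF_t = 1060.000000, DF = 0.747258, PV = 792.093663
Price P = sum_t PV_t = 1000.000000
Convexity numerator sum_t t*(t + 1/m) * CF_t / (1+y/m)^(m*t + 2):
  t = 1.0000: term = 100.754314
  t = 2.0000: term = 285.153719
  t = 3.0000: term = 538.025884
  t = 4.0000: term = 845.952649
  t = 5.0000: term = 21148.816213
Convexity = (1/P) * sum = 22918.702779 / 1000.000000 = 22.918703


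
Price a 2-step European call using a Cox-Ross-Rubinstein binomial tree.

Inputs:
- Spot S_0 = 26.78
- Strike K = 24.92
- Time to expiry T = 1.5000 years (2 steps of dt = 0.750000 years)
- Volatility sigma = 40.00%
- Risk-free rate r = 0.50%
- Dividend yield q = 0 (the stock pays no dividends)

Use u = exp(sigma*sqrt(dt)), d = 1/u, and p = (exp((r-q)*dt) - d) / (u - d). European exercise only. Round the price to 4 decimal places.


dt = T/N = 0.750000
u = exp(sigma*sqrt(dt)) = 1.413982; d = 1/u = 0.707222
p = (exp((r-q)*dt) - d) / (u - d) = 0.419569
Discount per step: exp(-r*dt) = 0.996257
Stock lattice S(k, i) with i counting down-moves:
  k=0: S(0,0) = 26.7800
  k=1: S(1,0) = 37.8665; S(1,1) = 18.9394
  k=2: S(2,0) = 53.5425; S(2,1) = 26.7800; S(2,2) = 13.3944
Terminal payoffs V(N, i) = max(S_T - K, 0):
  V(2,0) = 28.622496; V(2,1) = 1.860000; V(2,2) = 0.000000
Backward induction: V(k, i) = exp(-r*dt) * [p * V(k+1, i) + (1-p) * V(k+1, i+1)].
  V(1,0) = exp(-r*dt) * [p*28.622496 + (1-p)*1.860000] = 13.039725
  V(1,1) = exp(-r*dt) * [p*1.860000 + (1-p)*0.000000] = 0.777477
  V(0,0) = exp(-r*dt) * [p*13.039725 + (1-p)*0.777477] = 5.900170

Answer: Price = V(0,0) = 5.9002


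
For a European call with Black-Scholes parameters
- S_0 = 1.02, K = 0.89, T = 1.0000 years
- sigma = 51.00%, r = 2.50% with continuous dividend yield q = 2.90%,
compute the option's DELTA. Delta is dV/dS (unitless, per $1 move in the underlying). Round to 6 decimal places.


d1 = 0.5144832227; d2 = 0.0044832227
phi(d1) = 0.3494883587; exp(-qT) = 0.9714164645; exp(-rT) = 0.9753099120
N(d1) = 0.6965429063
Delta = exp(-qT) * N(d1) = 0.9714164645 * 0.6965429063 = 0.676633

Answer: Delta = 0.676633


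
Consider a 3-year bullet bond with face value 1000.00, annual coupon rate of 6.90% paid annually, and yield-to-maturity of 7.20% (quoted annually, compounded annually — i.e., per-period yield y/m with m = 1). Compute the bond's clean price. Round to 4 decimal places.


Coupon per period c = face * coupon_rate / m = 69.000000
Periods per year m = 1; per-period yield y/m = 0.072000
Number of cashflows N = 3
Cashflows (t years, CF_t, discount factor 1/(1+y/m)^(m*t), PV):
  t = 1.0000: CF_t = 69.000000, DF = 0.932836, PV = 64.365672
  t = 2.0000: CF_t = 69.000000, DF = 0.870183, PV = 60.042604
  t = 3.0000: CF_t = 1069.000000, DF = 0.811738, PV = 867.747456
Price P = sum_t PV_t = 992.155732

Answer: Price = 992.1557


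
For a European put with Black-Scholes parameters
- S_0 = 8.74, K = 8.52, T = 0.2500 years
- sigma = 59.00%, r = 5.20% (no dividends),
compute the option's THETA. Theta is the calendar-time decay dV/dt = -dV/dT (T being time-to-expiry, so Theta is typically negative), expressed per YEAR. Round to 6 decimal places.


Answer: Theta = -1.757588

Derivation:
d1 = 0.2779876231; d2 = -0.0170123769
phi(d1) = 0.3838217248; exp(-qT) = 1.0000000000; exp(-rT) = 0.9870841350
Theta = -S*exp(-qT)*phi(d1)*sigma/(2*sqrt(T)) + r*K*exp(-rT)*N(-d2) - q*S*exp(-qT)*N(-d1)
N(-d1) = 0.3905109299; N(-d2) = 0.5067866291; sqrt(T) = 0.5000000000
Term 1 = -8.7400 * 1.0000000000 * 0.3838217248 * 0.5900 / (2 * 0.5000000000) = -1.9792151061
Term 2 = 0.0520 * 8.5200 * 0.9870841350 * 0.5067866291 = 0.2216267910
Term 3 = 0 (no dividend yield, q = 0)
Theta = -1.9792151061 + (0.2216267910) + (0.0000000000) = -1.757588


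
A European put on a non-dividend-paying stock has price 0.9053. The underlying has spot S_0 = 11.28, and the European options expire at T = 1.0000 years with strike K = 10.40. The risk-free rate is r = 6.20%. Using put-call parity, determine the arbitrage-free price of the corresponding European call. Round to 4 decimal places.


Answer: Call price = 2.4105

Derivation:
Put-call parity: C - P = S_0 * exp(-qT) - K * exp(-rT).
S_0 * exp(-qT) = 11.2800 * 1.00000000 = 11.28000000
K * exp(-rT) = 10.4000 * 0.93988289 = 9.77478202
C = P + S*exp(-qT) - K*exp(-rT)
C = 0.9053 + 11.28000000 - 9.77478202 = 2.4105


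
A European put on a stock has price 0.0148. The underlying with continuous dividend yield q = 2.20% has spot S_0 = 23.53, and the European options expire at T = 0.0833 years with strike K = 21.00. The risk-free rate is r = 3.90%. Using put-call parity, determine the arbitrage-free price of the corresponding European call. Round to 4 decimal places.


Put-call parity: C - P = S_0 * exp(-qT) - K * exp(-rT).
S_0 * exp(-qT) = 23.5300 * 0.99816908 = 23.48691841
K * exp(-rT) = 21.0000 * 0.99675657 = 20.93188800
C = P + S*exp(-qT) - K*exp(-rT)
C = 0.0148 + 23.48691841 - 20.93188800 = 2.5698

Answer: Call price = 2.5698


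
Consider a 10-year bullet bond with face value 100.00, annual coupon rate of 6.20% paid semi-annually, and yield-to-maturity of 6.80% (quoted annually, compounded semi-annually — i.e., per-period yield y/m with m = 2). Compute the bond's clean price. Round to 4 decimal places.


Coupon per period c = face * coupon_rate / m = 3.100000
Periods per year m = 2; per-period yield y/m = 0.034000
Number of cashflows N = 20
Cashflows (t years, CF_t, discount factor 1/(1+y/m)^(m*t), PV):
  t = 0.5000: CF_t = 3.100000, DF = 0.967118, PV = 2.998066
  t = 1.0000: CF_t = 3.100000, DF = 0.935317, PV = 2.899483
  t = 1.5000: CF_t = 3.100000, DF = 0.904562, PV = 2.804142
  t = 2.0000: CF_t = 3.100000, DF = 0.874818, PV = 2.711937
  t = 2.5000: CF_t = 3.100000, DF = 0.846052, PV = 2.622763
  t = 3.0000: CF_t = 3.100000, DF = 0.818233, PV = 2.536521
  t = 3.5000: CF_t = 3.100000, DF = 0.791327, PV = 2.453115
  t = 4.0000: CF_t = 3.100000, DF = 0.765307, PV = 2.372452
  t = 4.5000: CF_t = 3.100000, DF = 0.740142, PV = 2.294441
  t = 5.0000: CF_t = 3.100000, DF = 0.715805, PV = 2.218995
  t = 5.5000: CF_t = 3.100000, DF = 0.692268, PV = 2.146030
  t = 6.0000: CF_t = 3.100000, DF = 0.669505, PV = 2.075464
  t = 6.5000: CF_t = 3.100000, DF = 0.647490, PV = 2.007219
  t = 7.0000: CF_t = 3.100000, DF = 0.626199, PV = 1.941217
  t = 7.5000: CF_t = 3.100000, DF = 0.605608, PV = 1.877386
  t = 8.0000: CF_t = 3.100000, DF = 0.585695, PV = 1.815654
  t = 8.5000: CF_t = 3.100000, DF = 0.566436, PV = 1.755952
  t = 9.0000: CF_t = 3.100000, DF = 0.547810, PV = 1.698212
  t = 9.5000: CF_t = 3.100000, DF = 0.529797, PV = 1.642372
  t = 10.0000: CF_t = 103.100000, DF = 0.512377, PV = 52.826020
Price P = sum_t PV_t = 95.697440

Answer: Price = 95.6974


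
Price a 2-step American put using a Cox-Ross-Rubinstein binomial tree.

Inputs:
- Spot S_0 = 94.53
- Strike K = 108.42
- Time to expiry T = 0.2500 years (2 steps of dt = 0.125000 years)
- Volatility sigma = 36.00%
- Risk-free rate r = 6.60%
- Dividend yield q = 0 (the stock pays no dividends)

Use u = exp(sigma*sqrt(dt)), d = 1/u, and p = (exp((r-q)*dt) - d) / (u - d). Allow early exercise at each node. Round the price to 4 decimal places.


dt = T/N = 0.125000
u = exp(sigma*sqrt(dt)) = 1.135734; d = 1/u = 0.880488
p = (exp((r-q)*dt) - d) / (u - d) = 0.500678
Discount per step: exp(-r*dt) = 0.991784
Stock lattice S(k, i) with i counting down-moves:
  k=0: S(0,0) = 94.5300
  k=1: S(1,0) = 107.3609; S(1,1) = 83.2325
  k=2: S(2,0) = 121.9335; S(2,1) = 94.5300; S(2,2) = 73.2852
Terminal payoffs V(N, i) = max(K - S_T, 0):
  V(2,0) = 0.000000; V(2,1) = 13.890000; V(2,2) = 35.134791
Backward induction: V(k, i) = exp(-r*dt) * [p * V(k+1, i) + (1-p) * V(k+1, i+1)]; then take max(V_cont, immediate exercise) for American.
  V(1,0) = exp(-r*dt) * [p*0.000000 + (1-p)*13.890000] = 6.878593; exercise = 1.059056; V(1,0) = max -> 6.878593
  V(1,1) = exp(-r*dt) * [p*13.890000 + (1-p)*35.134791] = 24.296704; exercise = 25.187489; V(1,1) = max -> 25.187489
  V(0,0) = exp(-r*dt) * [p*6.878593 + (1-p)*25.187489] = 15.888992; exercise = 13.890000; V(0,0) = max -> 15.888992

Answer: Price = V(0,0) = 15.8890


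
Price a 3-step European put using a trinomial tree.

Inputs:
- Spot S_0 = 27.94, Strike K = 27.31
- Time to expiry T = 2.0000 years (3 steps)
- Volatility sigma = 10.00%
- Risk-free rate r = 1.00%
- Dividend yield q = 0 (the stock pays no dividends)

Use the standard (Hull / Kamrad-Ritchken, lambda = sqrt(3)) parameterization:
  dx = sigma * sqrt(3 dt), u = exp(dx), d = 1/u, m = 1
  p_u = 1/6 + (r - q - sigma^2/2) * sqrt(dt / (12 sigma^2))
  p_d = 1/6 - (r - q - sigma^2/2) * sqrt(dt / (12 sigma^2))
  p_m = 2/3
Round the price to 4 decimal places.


dt = T/N = 0.666667; dx = sigma*sqrt(3*dt) = 0.141421
u = exp(dx) = 1.151910; d = 1/u = 0.868123
p_u = 0.178452, p_m = 0.666667, p_d = 0.154882
Discount per step: exp(-r*dt) = 0.993356
Stock lattice S(k, j) with j the centered position index:
  k=0: S(0,+0) = 27.9400
  k=1: S(1,-1) = 24.2554; S(1,+0) = 27.9400; S(1,+1) = 32.1844
  k=2: S(2,-2) = 21.0567; S(2,-1) = 24.2554; S(2,+0) = 27.9400; S(2,+1) = 32.1844; S(2,+2) = 37.0735
  k=3: S(3,-3) = 18.2798; S(3,-2) = 21.0567; S(3,-1) = 24.2554; S(3,+0) = 27.9400; S(3,+1) = 32.1844; S(3,+2) = 37.0735; S(3,+3) = 42.7053
Terminal payoffs V(N, j) = max(K - S_T, 0):
  V(3,-3) = 9.030224; V(3,-2) = 6.253345; V(3,-1) = 3.054631; V(3,+0) = 0.000000; V(3,+1) = 0.000000; V(3,+2) = 0.000000; V(3,+3) = 0.000000
Backward induction: V(k, j) = exp(-r*dt) * [p_u * V(k+1, j+1) + p_m * V(k+1, j) + p_d * V(k+1, j-1)]
  V(2,-2) = exp(-r*dt) * [p_u*3.054631 + p_m*6.253345 + p_d*9.030224] = 6.072001
  V(2,-1) = exp(-r*dt) * [p_u*0.000000 + p_m*3.054631 + p_d*6.253345] = 2.984982
  V(2,+0) = exp(-r*dt) * [p_u*0.000000 + p_m*0.000000 + p_d*3.054631] = 0.469962
  V(2,+1) = exp(-r*dt) * [p_u*0.000000 + p_m*0.000000 + p_d*0.000000] = 0.000000
  V(2,+2) = exp(-r*dt) * [p_u*0.000000 + p_m*0.000000 + p_d*0.000000] = 0.000000
  V(1,-1) = exp(-r*dt) * [p_u*0.469962 + p_m*2.984982 + p_d*6.072001] = 2.994266
  V(1,+0) = exp(-r*dt) * [p_u*0.000000 + p_m*0.469962 + p_d*2.984982] = 0.770473
  V(1,+1) = exp(-r*dt) * [p_u*0.000000 + p_m*0.000000 + p_d*0.469962] = 0.072305
  V(0,+0) = exp(-r*dt) * [p_u*0.072305 + p_m*0.770473 + p_d*2.994266] = 0.983728

Answer: Price = V(0,0) = 0.9837
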